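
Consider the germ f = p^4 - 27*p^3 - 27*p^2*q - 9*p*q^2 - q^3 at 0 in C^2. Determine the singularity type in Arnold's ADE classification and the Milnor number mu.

The Hessian of f at 0 is [[0, 0], [0, 0]] with rank 0, so corank 2. A Groebner basis of the Jacobian ideal J(f) in C{p,q} is {q^4, p*q^2 + 2*q^3/9, p^2 + 2*p*q/3 + q^2/9}; counting standard monomials gives mu = 6. Corank 2; j^3 = -(3*p + q)^3 is a perfect cube, so E-series; the 4-jet and mu = 6 give E_6.

Type E6, Milnor number mu = 6.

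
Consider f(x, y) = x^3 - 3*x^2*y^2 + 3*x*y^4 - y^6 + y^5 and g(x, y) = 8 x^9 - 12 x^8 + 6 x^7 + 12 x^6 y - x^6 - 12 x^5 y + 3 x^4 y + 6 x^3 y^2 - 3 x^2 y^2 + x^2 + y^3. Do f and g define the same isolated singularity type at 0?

The Hessian of f at 0 is [[0, 0], [0, 0]] with rank 0, so corank 2. A Groebner basis of the Jacobian ideal J(f) in C{x,y} is {y^4, x^3, -x^2/2 + x*y^2}; counting standard monomials gives mu = 8. Corank 2; j^3 = x^3 is a perfect cube, so E-series; the 5-jet and mu = 8 give E_8. The Hessian of g at 0 is [[2, 0], [0, 0]] with rank 1, so corank 1. A Groebner basis of the Jacobian ideal J(g) in C{x,y} is {y^2, x}; counting standard monomials gives mu = 2. Corank 1: A-series; mu = 2 gives A_2. f is E_8 but g is A_2, hence not right-equivalent.

No.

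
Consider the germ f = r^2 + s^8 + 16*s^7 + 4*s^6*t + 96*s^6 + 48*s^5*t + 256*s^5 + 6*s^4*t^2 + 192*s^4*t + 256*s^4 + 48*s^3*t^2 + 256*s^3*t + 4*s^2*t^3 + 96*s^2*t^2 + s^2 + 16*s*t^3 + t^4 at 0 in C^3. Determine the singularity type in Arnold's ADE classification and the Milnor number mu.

Type A3, Milnor number mu = 3.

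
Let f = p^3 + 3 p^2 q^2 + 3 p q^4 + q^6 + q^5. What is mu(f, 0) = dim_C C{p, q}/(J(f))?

8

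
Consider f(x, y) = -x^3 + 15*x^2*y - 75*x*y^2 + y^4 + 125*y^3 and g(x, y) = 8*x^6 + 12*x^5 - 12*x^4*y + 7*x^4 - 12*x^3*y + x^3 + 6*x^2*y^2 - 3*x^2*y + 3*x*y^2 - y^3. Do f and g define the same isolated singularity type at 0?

Yes.

The Hessian of f at 0 has rank 0. Corank 2; j^3 = -(x - 5*y)^3 is a perfect cube, so E-series; the 4-jet and mu = 6 give E_6. The Hessian of g at 0 has rank 0. Corank 2; j^3 = (x - y)^3 is a perfect cube, so E-series; the 4-jet and mu = 6 give E_6. Both have type E_6, hence right-equivalent.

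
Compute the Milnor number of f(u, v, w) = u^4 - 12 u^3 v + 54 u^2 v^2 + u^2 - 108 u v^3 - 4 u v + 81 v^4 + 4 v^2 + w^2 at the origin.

The Hessian of f at 0 has rank 2. Corank 1: A-series; mu = 3 gives A_3.

3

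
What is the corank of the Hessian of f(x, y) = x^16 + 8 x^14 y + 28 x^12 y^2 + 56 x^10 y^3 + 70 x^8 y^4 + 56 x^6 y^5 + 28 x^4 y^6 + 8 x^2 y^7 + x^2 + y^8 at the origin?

The Hessian at 0 is [[2, 0], [0, 0]] of rank 1; hence corank 1.

1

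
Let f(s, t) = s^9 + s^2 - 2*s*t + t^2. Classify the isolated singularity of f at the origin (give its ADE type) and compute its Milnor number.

Type A8, Milnor number mu = 8.

The Hessian of f at 0 is [[2, -2], [-2, 2]] with rank 1, so corank 1. A Groebner basis of the Jacobian ideal J(f) in C{s,t} is {t^8, s - t}; counting standard monomials gives mu = 8. Corank 1: A-series; mu = 8 gives A_8.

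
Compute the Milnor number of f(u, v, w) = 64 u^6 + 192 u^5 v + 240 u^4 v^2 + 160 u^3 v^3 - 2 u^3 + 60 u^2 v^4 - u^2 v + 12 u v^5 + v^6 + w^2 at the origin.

The Hessian of f at 0 has rank 1. Corank 2; j^3 = -u^2*(2*u + v) has shape L^2 M (L != M), so D-series; mu = 7 gives D_7.

7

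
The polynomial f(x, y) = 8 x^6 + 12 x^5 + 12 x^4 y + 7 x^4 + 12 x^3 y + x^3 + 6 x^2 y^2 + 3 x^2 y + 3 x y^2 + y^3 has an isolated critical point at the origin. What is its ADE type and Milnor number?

Type E_6, Milnor number mu = 6.

The Hessian of f at 0 is [[0, 0], [0, 0]] with rank 0, so corank 2. A Groebner basis of the Jacobian ideal J(f) in C{x,y} is {x^3, x^2*y + x^2/4 + x*y/2 + y^2/4, -x^2/2 + x*y^2 - x*y - y^2/2, 3*x^2/4 + 3*x*y/2 + y^3 + 3*y^2/4}; counting standard monomials gives mu = 6. Corank 2; j^3 = (x + y)^3 is a perfect cube, so E-series; the 4-jet and mu = 6 give E_6.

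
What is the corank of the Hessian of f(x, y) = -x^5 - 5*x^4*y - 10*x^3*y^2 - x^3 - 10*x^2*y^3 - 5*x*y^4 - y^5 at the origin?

2

Hessian at 0 has rank 0.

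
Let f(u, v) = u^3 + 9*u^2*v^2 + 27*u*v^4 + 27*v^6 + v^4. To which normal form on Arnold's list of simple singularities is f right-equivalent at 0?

E6

The Hessian of f at 0 is [[0, 0], [0, 0]] with rank 0, so corank 2. A Groebner basis of the Jacobian ideal J(f) in C{u,v} is {u^3, u^2*v, u^2/6 + u*v^2, v^3}; counting standard monomials gives mu = 6. Corank 2; j^3 = u^3 is a perfect cube, so E-series; the 4-jet and mu = 6 give E_6.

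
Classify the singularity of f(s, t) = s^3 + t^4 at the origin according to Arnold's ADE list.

The Hessian of f at 0 is [[0, 0], [0, 0]] with rank 0, so corank 2. A Groebner basis of the Jacobian ideal J(f) in C{s,t} is {t^3, s^2}; counting standard monomials gives mu = 6. Corank 2; j^3 = s^3 is a perfect cube, so E-series; the 4-jet and mu = 6 give E_6.

E6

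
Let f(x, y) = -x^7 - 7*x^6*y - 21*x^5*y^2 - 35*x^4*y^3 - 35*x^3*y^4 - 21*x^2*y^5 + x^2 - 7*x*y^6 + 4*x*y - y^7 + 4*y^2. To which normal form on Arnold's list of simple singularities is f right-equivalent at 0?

The Hessian of f at 0 has rank 1. Corank 1: A-series; mu = 6 gives A_6.

A6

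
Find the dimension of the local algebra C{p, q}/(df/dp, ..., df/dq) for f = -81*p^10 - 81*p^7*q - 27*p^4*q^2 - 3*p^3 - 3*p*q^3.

7

The Hessian of f at 0 has rank 0. Corank 2; j^3 = -3*p^3 is a perfect cube, so E-series; the 4-jet and mu = 7 give E_7.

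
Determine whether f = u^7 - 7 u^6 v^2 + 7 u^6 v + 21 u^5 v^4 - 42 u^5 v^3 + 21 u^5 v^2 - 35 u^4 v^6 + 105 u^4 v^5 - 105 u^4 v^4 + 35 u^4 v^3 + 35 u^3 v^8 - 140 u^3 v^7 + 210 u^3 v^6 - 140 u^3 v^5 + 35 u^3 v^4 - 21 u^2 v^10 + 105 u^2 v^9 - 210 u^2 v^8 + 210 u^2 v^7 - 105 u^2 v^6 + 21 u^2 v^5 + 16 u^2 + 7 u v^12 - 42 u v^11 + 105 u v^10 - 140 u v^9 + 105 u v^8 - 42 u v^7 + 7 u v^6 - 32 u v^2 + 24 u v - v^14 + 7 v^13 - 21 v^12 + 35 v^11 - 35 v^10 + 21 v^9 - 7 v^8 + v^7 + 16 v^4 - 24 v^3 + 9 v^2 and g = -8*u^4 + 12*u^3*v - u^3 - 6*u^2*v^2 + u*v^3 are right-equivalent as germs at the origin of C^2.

The Hessian of f at 0 is [[32, 24], [24, 18]] with rank 1, so corank 1. A Groebner basis of the Jacobian ideal J(f) in C{u,v} is {u^3 + 9*u^2*v/4 + 27*u^2/16 + 27*u*v/16 + 81*u/256 + 243*v/1024, -u + v^2 - 3*v/4}; counting standard monomials gives mu = 6. Corank 1: A-series; mu = 6 gives A_6. The Hessian of g at 0 is [[0, 0], [0, 0]] with rank 0, so corank 2. A Groebner basis of the Jacobian ideal J(g) in C{u,v} is {3*u^2/4 + v^4 - v^3/4, u^3, u^2*v + u^2/4 - v^3/12, u^2 + u*v^2 - v^3/3}; counting standard monomials gives mu = 7. Corank 2; j^3 = -u^3 is a perfect cube, so E-series; the 4-jet and mu = 7 give E_7. f is A_6 but g is E_7, hence not right-equivalent.

No.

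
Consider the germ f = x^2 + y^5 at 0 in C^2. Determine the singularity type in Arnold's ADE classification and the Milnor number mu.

The Hessian of f at 0 has rank 1. Corank 1: A-series; mu = 4 gives A_4.

Type A_4, Milnor number mu = 4.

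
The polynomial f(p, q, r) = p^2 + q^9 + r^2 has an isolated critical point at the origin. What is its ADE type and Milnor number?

Type A_{8}, Milnor number mu = 8.

The Hessian of f at 0 has rank 2. Corank 1: A-series; mu = 8 gives A_8.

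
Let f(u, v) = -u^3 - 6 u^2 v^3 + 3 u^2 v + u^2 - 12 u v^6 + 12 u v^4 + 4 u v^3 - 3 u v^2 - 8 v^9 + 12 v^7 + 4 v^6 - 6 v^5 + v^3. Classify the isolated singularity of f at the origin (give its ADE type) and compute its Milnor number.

Type A_{2}, Milnor number mu = 2.

The Hessian of f at 0 is [[2, 0], [0, 0]] with rank 1, so corank 1. A Groebner basis of the Jacobian ideal J(f) in C{u,v} is {v^2, u}; counting standard monomials gives mu = 2. Corank 1: A-series; mu = 2 gives A_2.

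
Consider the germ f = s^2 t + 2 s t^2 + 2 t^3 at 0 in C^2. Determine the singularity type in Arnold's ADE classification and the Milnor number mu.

The Hessian of f at 0 has rank 0. Corank 2; j^3 = t*(s^2 + 2*s*t + 2*t^2) splits into three distinct lines over C (the quadratic factor has nonzero discriminant), so D_4.

Type D_{4}, Milnor number mu = 4.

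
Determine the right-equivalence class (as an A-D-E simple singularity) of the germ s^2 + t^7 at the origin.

The Hessian of f at 0 is [[2, 0], [0, 0]] with rank 1, so corank 1. A Groebner basis of the Jacobian ideal J(f) in C{s,t} is {t^6, s}; counting standard monomials gives mu = 6. Corank 1: A-series; mu = 6 gives A_6.

A6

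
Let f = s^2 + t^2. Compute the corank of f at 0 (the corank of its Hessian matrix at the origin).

Hessian at 0 has rank 2.

0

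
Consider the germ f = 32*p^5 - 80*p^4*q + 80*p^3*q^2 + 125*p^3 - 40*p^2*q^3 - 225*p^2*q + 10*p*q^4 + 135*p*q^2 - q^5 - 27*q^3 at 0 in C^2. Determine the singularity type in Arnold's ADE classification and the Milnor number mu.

Type E_{8}, Milnor number mu = 8.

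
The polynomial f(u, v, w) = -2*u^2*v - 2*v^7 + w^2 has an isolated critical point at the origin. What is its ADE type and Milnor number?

The Hessian of f at 0 has rank 1. Corank 2; j^3 = -2*u^2*v has shape L^2 M (L != M), so D-series; mu = 8 gives D_8.

Type D_8, Milnor number mu = 8.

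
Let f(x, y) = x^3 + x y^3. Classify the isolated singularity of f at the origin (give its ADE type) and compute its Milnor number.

The Hessian of f at 0 is [[0, 0], [0, 0]] with rank 0, so corank 2. A Groebner basis of the Jacobian ideal J(f) in C{x,y} is {x^3, x*y^2, 3*x^2 + y^3}; counting standard monomials gives mu = 7. Corank 2; j^3 = x^3 is a perfect cube, so E-series; the 4-jet and mu = 7 give E_7.

Type E7, Milnor number mu = 7.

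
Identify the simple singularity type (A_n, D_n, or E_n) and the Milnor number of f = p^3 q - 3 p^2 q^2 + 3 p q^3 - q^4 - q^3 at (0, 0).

Type E_7, Milnor number mu = 7.

The Hessian of f at 0 is [[0, 0], [0, 0]] with rank 0, so corank 2. A Groebner basis of the Jacobian ideal J(f) in C{p,q} is {p^3 - 3*p*q^2 - 3*q^2, p^2*q - 2*p*q^2, q^3}; counting standard monomials gives mu = 7. Corank 2; j^3 = -q^3 is a perfect cube, so E-series; the 4-jet and mu = 7 give E_7.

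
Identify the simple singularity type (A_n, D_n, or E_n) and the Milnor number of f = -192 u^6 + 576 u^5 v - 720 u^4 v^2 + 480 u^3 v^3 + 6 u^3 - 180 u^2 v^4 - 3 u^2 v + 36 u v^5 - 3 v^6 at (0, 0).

Type D7, Milnor number mu = 7.

The Hessian of f at 0 is [[0, 0], [0, 0]] with rank 0, so corank 2. A Groebner basis of the Jacobian ideal J(f) in C{u,v} is {u*v/12 + v^5, u*v^2, u^2 - u*v/2}; counting standard monomials gives mu = 7. Corank 2; j^3 = 3*u^2*(2*u - v) has shape L^2 M (L != M), so D-series; mu = 7 gives D_7.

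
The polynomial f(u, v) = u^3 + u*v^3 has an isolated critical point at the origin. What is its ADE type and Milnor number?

Type E_7, Milnor number mu = 7.

The Hessian of f at 0 is [[0, 0], [0, 0]] with rank 0, so corank 2. A Groebner basis of the Jacobian ideal J(f) in C{u,v} is {u^3, u*v^2, 3*u^2 + v^3}; counting standard monomials gives mu = 7. Corank 2; j^3 = u^3 is a perfect cube, so E-series; the 4-jet and mu = 7 give E_7.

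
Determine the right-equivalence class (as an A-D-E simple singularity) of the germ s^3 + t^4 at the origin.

E6

The Hessian of f at 0 has rank 0. Corank 2; j^3 = s^3 is a perfect cube, so E-series; the 4-jet and mu = 6 give E_6.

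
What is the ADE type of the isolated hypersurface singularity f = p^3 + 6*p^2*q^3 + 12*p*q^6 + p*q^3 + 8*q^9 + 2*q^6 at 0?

E_7

The Hessian of f at 0 has rank 0. Corank 2; j^3 = p^3 is a perfect cube, so E-series; the 4-jet and mu = 7 give E_7.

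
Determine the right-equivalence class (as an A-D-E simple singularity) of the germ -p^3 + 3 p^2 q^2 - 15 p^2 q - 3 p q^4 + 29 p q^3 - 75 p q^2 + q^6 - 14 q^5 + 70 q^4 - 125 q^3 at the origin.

E_{7}

The Hessian of f at 0 has rank 0. Corank 2; j^3 = -(p + 5*q)^3 is a perfect cube, so E-series; the 4-jet and mu = 7 give E_7.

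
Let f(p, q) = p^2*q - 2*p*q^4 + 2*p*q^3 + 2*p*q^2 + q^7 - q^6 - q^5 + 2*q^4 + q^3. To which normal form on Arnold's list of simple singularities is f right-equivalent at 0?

The Hessian of f at 0 is [[0, 0], [0, 0]] with rank 0, so corank 2. A Groebner basis of the Jacobian ideal J(f) in C{p,q} is {-p*q + q^4 - q^3 - q^2, p^3 + 3*p*q + 4*q^3 + 3*q^2, p^2*q - p^2/8 - 17*p*q/8 - 23*q^3/8 - 2*q^2, p^2/8 + p*q^2 + 9*p*q/8 + 15*q^3/8 + q^2}; counting standard monomials gives mu = 7. Corank 2; j^3 = q*(p + q)^2 has shape L^2 M (L != M), so D-series; mu = 7 gives D_7.

D_{7}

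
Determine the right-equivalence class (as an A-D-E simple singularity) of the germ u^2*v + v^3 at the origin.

D_{4}

The Hessian of f at 0 is [[0, 0], [0, 0]] with rank 0, so corank 2. A Groebner basis of the Jacobian ideal J(f) in C{u,v} is {v^3, u^2 + 3*v^2, u*v}; counting standard monomials gives mu = 4. Corank 2; j^3 = v*(u^2 + v^2) splits into three distinct lines over C (the quadratic factor has nonzero discriminant), so D_4.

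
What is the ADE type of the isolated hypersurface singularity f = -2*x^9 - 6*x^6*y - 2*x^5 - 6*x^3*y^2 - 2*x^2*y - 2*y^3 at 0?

D_4

The Hessian of f at 0 is [[0, 0], [0, 0]] with rank 0, so corank 2. A Groebner basis of the Jacobian ideal J(f) in C{x,y} is {y^3, x^2 + 3*y^2, x*y}; counting standard monomials gives mu = 4. Corank 2; j^3 = -2*y*(x^2 + y^2) splits into three distinct lines over C (the quadratic factor has nonzero discriminant), so D_4.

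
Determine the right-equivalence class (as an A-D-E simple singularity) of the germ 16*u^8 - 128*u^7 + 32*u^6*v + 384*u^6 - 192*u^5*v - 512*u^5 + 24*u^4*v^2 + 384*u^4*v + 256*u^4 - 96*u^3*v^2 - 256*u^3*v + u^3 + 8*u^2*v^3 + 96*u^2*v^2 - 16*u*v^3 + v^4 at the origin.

E_{6}

The Hessian of f at 0 has rank 0. Corank 2; j^3 = u^3 is a perfect cube, so E-series; the 4-jet and mu = 6 give E_6.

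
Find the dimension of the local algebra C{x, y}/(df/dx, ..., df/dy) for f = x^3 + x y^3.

The Hessian of f at 0 has rank 0. Corank 2; j^3 = x^3 is a perfect cube, so E-series; the 4-jet and mu = 7 give E_7.

7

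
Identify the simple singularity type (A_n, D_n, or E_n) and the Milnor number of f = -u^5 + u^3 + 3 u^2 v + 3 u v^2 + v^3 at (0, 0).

Type E_{8}, Milnor number mu = 8.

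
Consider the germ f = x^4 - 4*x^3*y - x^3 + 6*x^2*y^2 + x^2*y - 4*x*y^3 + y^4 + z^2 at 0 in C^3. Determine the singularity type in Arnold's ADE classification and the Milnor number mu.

The Hessian of f at 0 has rank 1. Corank 2; j^3 = -x^2*(x - y) has shape L^2 M (L != M), so D-series; mu = 5 gives D_5.

Type D_5, Milnor number mu = 5.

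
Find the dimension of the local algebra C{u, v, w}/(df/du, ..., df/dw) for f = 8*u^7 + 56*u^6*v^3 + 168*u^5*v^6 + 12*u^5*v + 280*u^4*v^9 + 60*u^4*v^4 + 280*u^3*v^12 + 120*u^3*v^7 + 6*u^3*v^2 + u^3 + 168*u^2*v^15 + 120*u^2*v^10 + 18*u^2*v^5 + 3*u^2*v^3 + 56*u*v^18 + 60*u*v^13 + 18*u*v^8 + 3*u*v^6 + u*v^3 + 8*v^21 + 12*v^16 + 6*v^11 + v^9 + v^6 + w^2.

7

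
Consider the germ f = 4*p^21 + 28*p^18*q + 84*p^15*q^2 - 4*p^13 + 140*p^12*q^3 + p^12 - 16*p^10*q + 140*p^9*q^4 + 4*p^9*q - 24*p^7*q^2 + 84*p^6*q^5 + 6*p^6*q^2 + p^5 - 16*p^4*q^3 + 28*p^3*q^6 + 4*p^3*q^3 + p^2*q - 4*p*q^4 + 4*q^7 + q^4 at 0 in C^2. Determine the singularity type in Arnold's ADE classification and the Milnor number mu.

Type D_{5}, Milnor number mu = 5.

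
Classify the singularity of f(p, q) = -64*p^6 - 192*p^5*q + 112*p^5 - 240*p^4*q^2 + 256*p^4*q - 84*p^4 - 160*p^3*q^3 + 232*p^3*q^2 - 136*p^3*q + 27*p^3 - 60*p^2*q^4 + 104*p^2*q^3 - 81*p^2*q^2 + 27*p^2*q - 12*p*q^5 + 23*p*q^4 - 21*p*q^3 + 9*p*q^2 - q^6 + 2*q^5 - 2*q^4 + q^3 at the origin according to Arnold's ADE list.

The Hessian of f at 0 has rank 0. Corank 2; j^3 = (3*p + q)^3 is a perfect cube, so E-series; the 4-jet and mu = 7 give E_7.

E_7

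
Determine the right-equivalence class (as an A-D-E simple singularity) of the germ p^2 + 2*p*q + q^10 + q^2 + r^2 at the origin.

A9

The Hessian of f at 0 has rank 2. Corank 1: A-series; mu = 9 gives A_9.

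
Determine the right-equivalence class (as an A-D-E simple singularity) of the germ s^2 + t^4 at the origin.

A_3

The Hessian of f at 0 has rank 1. Corank 1: A-series; mu = 3 gives A_3.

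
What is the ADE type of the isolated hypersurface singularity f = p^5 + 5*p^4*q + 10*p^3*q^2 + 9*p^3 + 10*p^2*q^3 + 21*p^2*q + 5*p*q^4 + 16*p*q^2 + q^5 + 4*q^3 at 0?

D_{6}

The Hessian of f at 0 has rank 0. Corank 2; j^3 = (p + q)*(3*p + 2*q)^2 has shape L^2 M (L != M), so D-series; mu = 6 gives D_6.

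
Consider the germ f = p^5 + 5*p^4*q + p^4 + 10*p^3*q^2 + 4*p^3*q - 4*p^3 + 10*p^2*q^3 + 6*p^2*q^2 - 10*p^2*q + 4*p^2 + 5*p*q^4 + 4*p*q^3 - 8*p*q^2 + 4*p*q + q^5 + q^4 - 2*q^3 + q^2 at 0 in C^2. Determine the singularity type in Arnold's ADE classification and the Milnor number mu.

Type A4, Milnor number mu = 4.

The Hessian of f at 0 has rank 1. Corank 1: A-series; mu = 4 gives A_4.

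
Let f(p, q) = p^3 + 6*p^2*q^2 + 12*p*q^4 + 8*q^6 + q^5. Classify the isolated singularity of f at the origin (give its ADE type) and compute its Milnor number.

Type E8, Milnor number mu = 8.

The Hessian of f at 0 has rank 0. Corank 2; j^3 = p^3 is a perfect cube, so E-series; the 5-jet and mu = 8 give E_8.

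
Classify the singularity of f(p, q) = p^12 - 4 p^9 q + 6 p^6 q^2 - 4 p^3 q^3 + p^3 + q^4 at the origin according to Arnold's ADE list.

E_6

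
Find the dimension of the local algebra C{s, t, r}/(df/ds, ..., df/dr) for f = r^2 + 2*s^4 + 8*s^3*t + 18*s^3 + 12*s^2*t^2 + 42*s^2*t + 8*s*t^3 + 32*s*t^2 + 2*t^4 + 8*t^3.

The Hessian of f at 0 has rank 1. Corank 2; j^3 = 2*(s + t)*(3*s + 2*t)^2 has shape L^2 M (L != M), so D-series; mu = 5 gives D_5.

5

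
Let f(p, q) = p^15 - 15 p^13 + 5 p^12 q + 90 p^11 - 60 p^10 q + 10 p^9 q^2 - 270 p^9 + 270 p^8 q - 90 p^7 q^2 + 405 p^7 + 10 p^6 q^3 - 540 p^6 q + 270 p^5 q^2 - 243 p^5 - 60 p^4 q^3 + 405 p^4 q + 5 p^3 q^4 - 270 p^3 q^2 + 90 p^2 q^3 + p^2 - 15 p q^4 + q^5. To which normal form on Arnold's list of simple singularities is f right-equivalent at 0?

The Hessian of f at 0 is [[2, 0], [0, 0]] with rank 1, so corank 1. A Groebner basis of the Jacobian ideal J(f) in C{p,q} is {q^4, p}; counting standard monomials gives mu = 4. Corank 1: A-series; mu = 4 gives A_4.

A_4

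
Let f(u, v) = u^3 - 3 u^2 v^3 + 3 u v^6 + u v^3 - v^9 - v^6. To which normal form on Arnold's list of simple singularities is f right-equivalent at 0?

E7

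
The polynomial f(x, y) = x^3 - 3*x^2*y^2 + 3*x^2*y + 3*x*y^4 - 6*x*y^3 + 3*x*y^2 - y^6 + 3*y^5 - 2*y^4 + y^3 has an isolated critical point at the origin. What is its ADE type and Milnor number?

Type E6, Milnor number mu = 6.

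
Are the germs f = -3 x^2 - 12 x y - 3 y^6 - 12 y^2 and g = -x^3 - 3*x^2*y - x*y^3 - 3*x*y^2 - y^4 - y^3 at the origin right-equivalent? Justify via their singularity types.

The Hessian of f at 0 is [[-6, -12], [-12, -24]] with rank 1, so corank 1. A Groebner basis of the Jacobian ideal J(f) in C{x,y} is {y^5, x + 2*y}; counting standard monomials gives mu = 5. Corank 1: A-series; mu = 5 gives A_5. The Hessian of g at 0 is [[0, 0], [0, 0]] with rank 0, so corank 2. A Groebner basis of the Jacobian ideal J(g) in C{x,y} is {x^3 + 3*x^2*y + 6*x^2 + 12*x*y + 6*y^2, -3*x^2 + x*y^2 - 6*x*y - 3*y^2, 3*x^2 + 6*x*y + y^3 + 3*y^2}; counting standard monomials gives mu = 7. Corank 2; j^3 = -(x + y)^3 is a perfect cube, so E-series; the 4-jet and mu = 7 give E_7. f is A_5 but g is E_7, hence not right-equivalent.

No.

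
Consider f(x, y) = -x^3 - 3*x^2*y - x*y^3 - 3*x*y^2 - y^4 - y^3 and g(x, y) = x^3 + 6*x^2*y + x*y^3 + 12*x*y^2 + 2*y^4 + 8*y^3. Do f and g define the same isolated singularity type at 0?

The Hessian of f at 0 has rank 0. Corank 2; j^3 = -(x + y)^3 is a perfect cube, so E-series; the 4-jet and mu = 7 give E_7. The Hessian of g at 0 has rank 0. Corank 2; j^3 = (x + 2*y)^3 is a perfect cube, so E-series; the 4-jet and mu = 7 give E_7. Both have type E_7, hence right-equivalent.

Yes.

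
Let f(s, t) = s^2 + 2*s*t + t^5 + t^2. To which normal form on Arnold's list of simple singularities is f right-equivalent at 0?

The Hessian of f at 0 has rank 1. Corank 1: A-series; mu = 4 gives A_4.

A_4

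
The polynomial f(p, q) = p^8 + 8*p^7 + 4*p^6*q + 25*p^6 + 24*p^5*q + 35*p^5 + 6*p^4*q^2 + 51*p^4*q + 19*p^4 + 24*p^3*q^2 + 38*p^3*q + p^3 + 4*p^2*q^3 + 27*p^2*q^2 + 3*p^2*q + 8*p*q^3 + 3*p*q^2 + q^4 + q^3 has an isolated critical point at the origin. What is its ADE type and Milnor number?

The Hessian of f at 0 is [[0, 0], [0, 0]] with rank 0, so corank 2. A Groebner basis of the Jacobian ideal J(f) in C{p,q} is {p^3 - 3*p^2/2 - 3*p*q - 3*q^2/2, p^2*q + 2*p^2 + 4*p*q + 2*q^2, -5*p^2/2 + p*q^2 - 5*p*q - 5*q^2/2, 3*p^2 + 6*p*q + q^3 + 3*q^2}; counting standard monomials gives mu = 6. Corank 2; j^3 = (p + q)^3 is a perfect cube, so E-series; the 4-jet and mu = 6 give E_6.

Type E_{6}, Milnor number mu = 6.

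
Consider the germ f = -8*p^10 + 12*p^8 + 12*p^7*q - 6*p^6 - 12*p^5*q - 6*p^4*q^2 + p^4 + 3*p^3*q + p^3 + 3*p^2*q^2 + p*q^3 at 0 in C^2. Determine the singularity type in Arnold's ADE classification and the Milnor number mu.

Type E_{7}, Milnor number mu = 7.

The Hessian of f at 0 is [[0, 0], [0, 0]] with rank 0, so corank 2. A Groebner basis of the Jacobian ideal J(f) in C{p,q} is {3*p^2 + q^4 + q^3, p^3, p^2*q - p^2 - q^3/3, 2*p^2 + p*q^2 + 2*q^3/3}; counting standard monomials gives mu = 7. Corank 2; j^3 = p^3 is a perfect cube, so E-series; the 4-jet and mu = 7 give E_7.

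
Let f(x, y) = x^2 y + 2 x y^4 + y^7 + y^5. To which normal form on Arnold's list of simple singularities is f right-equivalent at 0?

D6

The Hessian of f at 0 is [[0, 0], [0, 0]] with rank 0, so corank 2. A Groebner basis of the Jacobian ideal J(f) in C{x,y} is {x*y + y^4, x*y^2, x^2 - 5*x*y}; counting standard monomials gives mu = 6. Corank 2; j^3 = x^2*y has shape L^2 M (L != M), so D-series; mu = 6 gives D_6.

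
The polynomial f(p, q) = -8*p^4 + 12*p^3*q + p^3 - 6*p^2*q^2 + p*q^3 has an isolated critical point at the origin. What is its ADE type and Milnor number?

The Hessian of f at 0 has rank 0. Corank 2; j^3 = p^3 is a perfect cube, so E-series; the 4-jet and mu = 7 give E_7.

Type E7, Milnor number mu = 7.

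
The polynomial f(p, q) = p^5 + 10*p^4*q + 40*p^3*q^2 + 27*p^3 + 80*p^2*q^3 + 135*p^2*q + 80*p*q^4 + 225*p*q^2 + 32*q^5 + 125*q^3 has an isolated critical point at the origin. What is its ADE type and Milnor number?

Type E_8, Milnor number mu = 8.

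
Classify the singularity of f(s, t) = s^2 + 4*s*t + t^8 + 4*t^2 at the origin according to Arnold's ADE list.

The Hessian of f at 0 has rank 1. Corank 1: A-series; mu = 7 gives A_7.

A7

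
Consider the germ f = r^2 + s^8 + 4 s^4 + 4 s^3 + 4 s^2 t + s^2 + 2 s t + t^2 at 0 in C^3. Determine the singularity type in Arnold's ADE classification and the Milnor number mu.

Type A_{7}, Milnor number mu = 7.

The Hessian of f at 0 has rank 2. Corank 1: A-series; mu = 7 gives A_7.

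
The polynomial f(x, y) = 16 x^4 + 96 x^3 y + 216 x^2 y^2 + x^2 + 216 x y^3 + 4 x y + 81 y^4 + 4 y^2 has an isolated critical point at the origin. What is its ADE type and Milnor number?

The Hessian of f at 0 has rank 1. Corank 1: A-series; mu = 3 gives A_3.

Type A3, Milnor number mu = 3.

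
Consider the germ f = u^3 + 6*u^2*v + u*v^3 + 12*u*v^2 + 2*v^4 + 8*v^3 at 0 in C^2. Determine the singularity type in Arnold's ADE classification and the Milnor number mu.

Type E7, Milnor number mu = 7.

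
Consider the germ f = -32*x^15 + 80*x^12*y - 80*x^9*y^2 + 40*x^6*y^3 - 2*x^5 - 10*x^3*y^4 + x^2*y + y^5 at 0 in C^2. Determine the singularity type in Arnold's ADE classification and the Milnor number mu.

The Hessian of f at 0 has rank 0. Corank 2; j^3 = x^2*y has shape L^2 M (L != M), so D-series; mu = 6 gives D_6.

Type D6, Milnor number mu = 6.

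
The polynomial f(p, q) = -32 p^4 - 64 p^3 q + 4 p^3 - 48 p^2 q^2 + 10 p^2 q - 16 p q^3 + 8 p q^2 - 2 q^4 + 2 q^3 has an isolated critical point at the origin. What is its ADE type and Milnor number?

The Hessian of f at 0 is [[0, 0], [0, 0]] with rank 0, so corank 2. A Groebner basis of the Jacobian ideal J(f) in C{p,q} is {p*q^2 - p*q/8 - q^2/8, p*q/8 + q^3 + q^2/8, p^2 + 3*p*q/2 + q^2/2}; counting standard monomials gives mu = 5. Corank 2; j^3 = 2*(p + q)^2*(2*p + q) has shape L^2 M (L != M), so D-series; mu = 5 gives D_5.

Type D_5, Milnor number mu = 5.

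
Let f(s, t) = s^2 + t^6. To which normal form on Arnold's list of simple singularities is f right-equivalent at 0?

A_5

The Hessian of f at 0 has rank 1. Corank 1: A-series; mu = 5 gives A_5.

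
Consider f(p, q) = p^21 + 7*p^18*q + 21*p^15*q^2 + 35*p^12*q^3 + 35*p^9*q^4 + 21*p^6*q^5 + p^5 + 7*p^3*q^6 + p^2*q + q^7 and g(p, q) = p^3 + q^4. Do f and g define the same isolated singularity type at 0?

No.

The Hessian of f at 0 has rank 0. Corank 2; j^3 = p^2*q has shape L^2 M (L != M), so D-series; mu = 8 gives D_8. The Hessian of g at 0 has rank 0. Corank 2; j^3 = p^3 is a perfect cube, so E-series; the 4-jet and mu = 6 give E_6. f is D_8 but g is E_6, hence not right-equivalent.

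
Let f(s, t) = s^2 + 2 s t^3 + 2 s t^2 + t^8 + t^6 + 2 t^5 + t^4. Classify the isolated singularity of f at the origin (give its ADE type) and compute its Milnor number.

Type A_7, Milnor number mu = 7.

The Hessian of f at 0 is [[2, 0], [0, 0]] with rank 1, so corank 1. A Groebner basis of the Jacobian ideal J(f) in C{s,t} is {s^3 + s^2 + 2*s*t^2 - s*t + s + t^2, s^2*t - 2*s^2 - 3*s*t^2 + s*t - s - t^2, s + t^3 + t^2}; counting standard monomials gives mu = 7. Corank 1: A-series; mu = 7 gives A_7.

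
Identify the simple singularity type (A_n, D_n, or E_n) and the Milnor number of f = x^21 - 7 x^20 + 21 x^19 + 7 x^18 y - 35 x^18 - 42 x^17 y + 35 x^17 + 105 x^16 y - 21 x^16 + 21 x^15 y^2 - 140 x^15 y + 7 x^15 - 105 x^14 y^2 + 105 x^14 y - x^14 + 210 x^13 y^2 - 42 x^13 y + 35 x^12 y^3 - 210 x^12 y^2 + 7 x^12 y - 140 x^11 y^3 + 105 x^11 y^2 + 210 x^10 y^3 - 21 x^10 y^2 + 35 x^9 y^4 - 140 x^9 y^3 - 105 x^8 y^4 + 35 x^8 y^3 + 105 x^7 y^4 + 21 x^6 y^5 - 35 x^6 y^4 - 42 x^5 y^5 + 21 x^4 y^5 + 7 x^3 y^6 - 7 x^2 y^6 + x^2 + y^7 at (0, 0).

Type A6, Milnor number mu = 6.

The Hessian of f at 0 is [[2, 0], [0, 0]] with rank 1, so corank 1. A Groebner basis of the Jacobian ideal J(f) in C{x,y} is {y^6, x}; counting standard monomials gives mu = 6. Corank 1: A-series; mu = 6 gives A_6.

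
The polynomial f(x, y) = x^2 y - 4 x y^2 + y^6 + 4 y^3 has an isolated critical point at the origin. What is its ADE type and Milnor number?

Type D7, Milnor number mu = 7.

The Hessian of f at 0 has rank 0. Corank 2; j^3 = y*(x - 2*y)^2 has shape L^2 M (L != M), so D-series; mu = 7 gives D_7.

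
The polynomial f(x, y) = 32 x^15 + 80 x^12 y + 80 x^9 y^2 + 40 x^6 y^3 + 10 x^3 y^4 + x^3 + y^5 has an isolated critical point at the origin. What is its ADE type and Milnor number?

Type E_8, Milnor number mu = 8.

The Hessian of f at 0 has rank 0. Corank 2; j^3 = x^3 is a perfect cube, so E-series; the 5-jet and mu = 8 give E_8.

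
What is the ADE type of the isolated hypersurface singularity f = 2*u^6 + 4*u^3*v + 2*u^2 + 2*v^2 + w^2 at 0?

The Hessian of f at 0 is [[4, 0, 0], [0, 4, 0], [0, 0, 2]] with rank 3, so corank 0. A Groebner basis of the Jacobian ideal J(f) in C{u,v,w} is {u, v, w}; counting standard monomials gives mu = 1. Corank 0: nondegenerate Morse point, so A_1.

A1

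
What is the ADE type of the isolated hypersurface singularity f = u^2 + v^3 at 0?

A2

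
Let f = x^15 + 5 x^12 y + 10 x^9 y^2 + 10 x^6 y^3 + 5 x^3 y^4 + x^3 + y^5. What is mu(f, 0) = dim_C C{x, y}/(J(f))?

8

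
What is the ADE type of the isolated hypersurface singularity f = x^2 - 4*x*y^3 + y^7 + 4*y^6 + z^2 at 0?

A6

The Hessian of f at 0 has rank 2. Corank 1: A-series; mu = 6 gives A_6.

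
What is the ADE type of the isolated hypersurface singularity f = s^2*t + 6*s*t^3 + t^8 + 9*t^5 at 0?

D_9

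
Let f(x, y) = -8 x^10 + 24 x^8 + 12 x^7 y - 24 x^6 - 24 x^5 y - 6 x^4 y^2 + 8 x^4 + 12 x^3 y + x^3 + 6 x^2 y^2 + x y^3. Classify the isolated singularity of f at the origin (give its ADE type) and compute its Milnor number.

The Hessian of f at 0 is [[0, 0], [0, 0]] with rank 0, so corank 2. A Groebner basis of the Jacobian ideal J(f) in C{x,y} is {3*x^2/4 + y^4 + y^3/4, x^3, x^2*y - x^2/4 - y^3/12, x^2 + x*y^2 + y^3/3}; counting standard monomials gives mu = 7. Corank 2; j^3 = x^3 is a perfect cube, so E-series; the 4-jet and mu = 7 give E_7.

Type E_7, Milnor number mu = 7.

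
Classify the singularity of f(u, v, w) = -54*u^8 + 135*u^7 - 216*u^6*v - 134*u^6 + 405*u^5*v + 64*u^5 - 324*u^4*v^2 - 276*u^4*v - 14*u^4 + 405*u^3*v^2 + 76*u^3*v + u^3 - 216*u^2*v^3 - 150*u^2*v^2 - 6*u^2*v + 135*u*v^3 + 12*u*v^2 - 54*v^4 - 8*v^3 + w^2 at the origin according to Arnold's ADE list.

E_7

The Hessian of f at 0 has rank 1. Corank 2; j^3 = (u - 2*v)^3 is a perfect cube, so E-series; the 4-jet and mu = 7 give E_7.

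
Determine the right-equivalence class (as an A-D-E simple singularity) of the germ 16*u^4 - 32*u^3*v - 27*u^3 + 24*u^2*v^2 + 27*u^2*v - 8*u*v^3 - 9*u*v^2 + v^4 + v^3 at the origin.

The Hessian of f at 0 is [[0, 0], [0, 0]] with rank 0, so corank 2. A Groebner basis of the Jacobian ideal J(f) in C{u,v} is {v^4, u*v^2 - 7*v^3/18, u^2 - 2*u*v/3 + v^2/9}; counting standard monomials gives mu = 6. Corank 2; j^3 = -(3*u - v)^3 is a perfect cube, so E-series; the 4-jet and mu = 6 give E_6.

E6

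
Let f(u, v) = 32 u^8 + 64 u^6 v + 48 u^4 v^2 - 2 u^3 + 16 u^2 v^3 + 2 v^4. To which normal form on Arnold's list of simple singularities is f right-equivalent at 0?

E_{6}

The Hessian of f at 0 has rank 0. Corank 2; j^3 = -2*u^3 is a perfect cube, so E-series; the 4-jet and mu = 6 give E_6.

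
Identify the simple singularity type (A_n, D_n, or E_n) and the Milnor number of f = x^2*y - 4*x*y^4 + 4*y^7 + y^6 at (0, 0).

The Hessian of f at 0 has rank 0. Corank 2; j^3 = x^2*y has shape L^2 M (L != M), so D-series; mu = 7 gives D_7.

Type D7, Milnor number mu = 7.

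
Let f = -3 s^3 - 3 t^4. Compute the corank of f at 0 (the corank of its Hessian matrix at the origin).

The Hessian at 0 is [[0, 0], [0, 0]] of rank 0; hence corank 2.

2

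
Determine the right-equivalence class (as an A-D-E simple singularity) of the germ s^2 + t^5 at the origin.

A_{4}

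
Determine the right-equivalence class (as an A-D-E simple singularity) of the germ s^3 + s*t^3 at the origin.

E_{7}

The Hessian of f at 0 has rank 0. Corank 2; j^3 = s^3 is a perfect cube, so E-series; the 4-jet and mu = 7 give E_7.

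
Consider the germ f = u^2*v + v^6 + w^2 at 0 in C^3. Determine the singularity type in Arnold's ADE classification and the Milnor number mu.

Type D_7, Milnor number mu = 7.

The Hessian of f at 0 has rank 1. Corank 2; j^3 = u^2*v has shape L^2 M (L != M), so D-series; mu = 7 gives D_7.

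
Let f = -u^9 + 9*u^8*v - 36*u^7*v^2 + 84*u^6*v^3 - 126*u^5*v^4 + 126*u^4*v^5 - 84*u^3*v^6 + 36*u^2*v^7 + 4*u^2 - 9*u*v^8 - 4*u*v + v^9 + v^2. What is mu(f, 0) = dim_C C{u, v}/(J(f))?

8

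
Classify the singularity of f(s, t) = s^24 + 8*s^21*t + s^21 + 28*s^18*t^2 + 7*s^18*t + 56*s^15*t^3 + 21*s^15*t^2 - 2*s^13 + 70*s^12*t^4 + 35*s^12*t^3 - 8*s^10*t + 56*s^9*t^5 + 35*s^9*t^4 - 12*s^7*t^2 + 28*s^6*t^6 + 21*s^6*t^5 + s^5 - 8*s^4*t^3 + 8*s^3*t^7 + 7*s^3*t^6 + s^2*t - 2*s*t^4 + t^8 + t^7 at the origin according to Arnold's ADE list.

D_9

The Hessian of f at 0 is [[0, 0], [0, 0]] with rank 0, so corank 2. A Groebner basis of the Jacobian ideal J(f) in C{s,t} is {s^2*t^2, -8*s^2*t - s^2 + s*t^3, -s*t + t^4, s^3}; counting standard monomials gives mu = 9. Corank 2; j^3 = s^2*t has shape L^2 M (L != M), so D-series; mu = 9 gives D_9.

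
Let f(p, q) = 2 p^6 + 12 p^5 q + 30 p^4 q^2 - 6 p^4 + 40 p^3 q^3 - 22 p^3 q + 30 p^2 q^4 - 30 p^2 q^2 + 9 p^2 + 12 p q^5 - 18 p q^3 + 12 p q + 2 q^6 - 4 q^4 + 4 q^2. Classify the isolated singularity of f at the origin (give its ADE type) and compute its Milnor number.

Type A5, Milnor number mu = 5.

The Hessian of f at 0 has rank 1. Corank 1: A-series; mu = 5 gives A_5.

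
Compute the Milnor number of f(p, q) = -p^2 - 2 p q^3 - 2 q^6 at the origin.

The Hessian of f at 0 is [[-2, 0], [0, 0]] with rank 1, so corank 1. A Groebner basis of the Jacobian ideal J(f) in C{p,q} is {p*q^2, p + q^3, p^2}; counting standard monomials gives mu = 5. Corank 1: A-series; mu = 5 gives A_5.

5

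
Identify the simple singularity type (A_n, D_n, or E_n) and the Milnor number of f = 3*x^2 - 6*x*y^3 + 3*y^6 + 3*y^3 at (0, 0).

Type A2, Milnor number mu = 2.

The Hessian of f at 0 is [[6, 0], [0, 0]] with rank 1, so corank 1. A Groebner basis of the Jacobian ideal J(f) in C{x,y} is {y^2, x}; counting standard monomials gives mu = 2. Corank 1: A-series; mu = 2 gives A_2.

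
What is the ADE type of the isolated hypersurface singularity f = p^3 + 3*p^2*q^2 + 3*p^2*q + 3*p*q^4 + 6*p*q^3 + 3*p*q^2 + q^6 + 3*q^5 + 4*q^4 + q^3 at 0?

E_{6}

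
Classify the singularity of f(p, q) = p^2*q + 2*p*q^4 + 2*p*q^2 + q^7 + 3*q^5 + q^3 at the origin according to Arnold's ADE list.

D_{6}

The Hessian of f at 0 has rank 0. Corank 2; j^3 = q*(p + q)^2 has shape L^2 M (L != M), so D-series; mu = 6 gives D_6.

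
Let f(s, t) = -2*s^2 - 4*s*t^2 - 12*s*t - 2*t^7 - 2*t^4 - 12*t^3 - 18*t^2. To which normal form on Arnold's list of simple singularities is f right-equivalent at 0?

A_{6}

The Hessian of f at 0 is [[-4, -12], [-12, -36]] with rank 1, so corank 1. A Groebner basis of the Jacobian ideal J(f) in C{s,t} is {s^3 + 9*s^2*t - 27*s^2 - 108*s*t + 81*s + 243*t, s + t^2 + 3*t}; counting standard monomials gives mu = 6. Corank 1: A-series; mu = 6 gives A_6.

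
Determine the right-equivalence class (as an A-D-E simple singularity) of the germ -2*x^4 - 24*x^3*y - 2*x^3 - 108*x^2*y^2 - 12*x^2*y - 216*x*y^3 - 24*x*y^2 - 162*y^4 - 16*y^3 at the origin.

E_6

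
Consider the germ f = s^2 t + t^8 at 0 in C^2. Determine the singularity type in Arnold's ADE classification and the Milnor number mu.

Type D_9, Milnor number mu = 9.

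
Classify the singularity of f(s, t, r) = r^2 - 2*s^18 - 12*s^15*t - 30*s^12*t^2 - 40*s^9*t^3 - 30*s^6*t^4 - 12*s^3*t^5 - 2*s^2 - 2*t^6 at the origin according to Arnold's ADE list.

A5

The Hessian of f at 0 is [[-4, 0, 0], [0, 0, 0], [0, 0, 2]] with rank 2, so corank 1. A Groebner basis of the Jacobian ideal J(f) in C{s,t,r} is {t^5, s, r}; counting standard monomials gives mu = 5. Corank 1: A-series; mu = 5 gives A_5.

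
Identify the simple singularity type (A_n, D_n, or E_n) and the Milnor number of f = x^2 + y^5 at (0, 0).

The Hessian of f at 0 has rank 1. Corank 1: A-series; mu = 4 gives A_4.

Type A_{4}, Milnor number mu = 4.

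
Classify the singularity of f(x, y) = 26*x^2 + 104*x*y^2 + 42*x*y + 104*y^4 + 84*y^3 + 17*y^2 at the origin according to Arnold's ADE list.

A_{1}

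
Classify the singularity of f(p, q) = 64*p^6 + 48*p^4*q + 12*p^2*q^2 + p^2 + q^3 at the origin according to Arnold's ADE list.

The Hessian of f at 0 is [[2, 0], [0, 0]] with rank 1, so corank 1. A Groebner basis of the Jacobian ideal J(f) in C{p,q} is {q^2, p}; counting standard monomials gives mu = 2. Corank 1: A-series; mu = 2 gives A_2.

A2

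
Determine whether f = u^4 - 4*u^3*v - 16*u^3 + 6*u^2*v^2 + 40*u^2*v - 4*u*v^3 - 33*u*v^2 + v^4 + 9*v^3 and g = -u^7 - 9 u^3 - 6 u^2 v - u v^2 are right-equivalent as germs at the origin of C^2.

No.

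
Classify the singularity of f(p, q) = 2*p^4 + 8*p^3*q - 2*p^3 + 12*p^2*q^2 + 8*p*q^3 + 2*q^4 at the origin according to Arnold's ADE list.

The Hessian of f at 0 has rank 0. Corank 2; j^3 = -2*p^3 is a perfect cube, so E-series; the 4-jet and mu = 6 give E_6.

E_{6}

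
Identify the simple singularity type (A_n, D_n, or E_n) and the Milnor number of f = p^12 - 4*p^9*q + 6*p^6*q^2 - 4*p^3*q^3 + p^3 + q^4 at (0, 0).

The Hessian of f at 0 has rank 0. Corank 2; j^3 = p^3 is a perfect cube, so E-series; the 4-jet and mu = 6 give E_6.

Type E_{6}, Milnor number mu = 6.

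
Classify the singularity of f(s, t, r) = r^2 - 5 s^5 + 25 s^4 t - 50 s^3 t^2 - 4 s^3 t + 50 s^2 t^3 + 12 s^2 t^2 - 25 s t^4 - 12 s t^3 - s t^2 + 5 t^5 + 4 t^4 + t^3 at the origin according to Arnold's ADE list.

D_6

The Hessian of f at 0 has rank 1. Corank 2; j^3 = -t^2*(s - t) has shape L^2 M (L != M), so D-series; mu = 6 gives D_6.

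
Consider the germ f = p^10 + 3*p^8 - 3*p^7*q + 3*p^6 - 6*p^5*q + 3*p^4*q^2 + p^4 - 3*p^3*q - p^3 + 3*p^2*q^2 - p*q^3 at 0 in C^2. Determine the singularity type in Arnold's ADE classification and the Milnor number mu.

Type E_7, Milnor number mu = 7.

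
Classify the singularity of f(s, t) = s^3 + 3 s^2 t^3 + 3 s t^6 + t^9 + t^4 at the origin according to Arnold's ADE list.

The Hessian of f at 0 is [[0, 0], [0, 0]] with rank 0, so corank 2. A Groebner basis of the Jacobian ideal J(f) in C{s,t} is {t^3, s^2}; counting standard monomials gives mu = 6. Corank 2; j^3 = s^3 is a perfect cube, so E-series; the 4-jet and mu = 6 give E_6.

E_6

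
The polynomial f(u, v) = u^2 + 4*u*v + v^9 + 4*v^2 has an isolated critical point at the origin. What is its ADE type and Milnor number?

The Hessian of f at 0 is [[2, 4], [4, 8]] with rank 1, so corank 1. A Groebner basis of the Jacobian ideal J(f) in C{u,v} is {v^8, u + 2*v}; counting standard monomials gives mu = 8. Corank 1: A-series; mu = 8 gives A_8.

Type A8, Milnor number mu = 8.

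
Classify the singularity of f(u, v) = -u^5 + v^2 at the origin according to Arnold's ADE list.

The Hessian of f at 0 is [[0, 0], [0, 2]] with rank 1, so corank 1. A Groebner basis of the Jacobian ideal J(f) in C{u,v} is {u^4, v}; counting standard monomials gives mu = 4. Corank 1: A-series; mu = 4 gives A_4.

A_{4}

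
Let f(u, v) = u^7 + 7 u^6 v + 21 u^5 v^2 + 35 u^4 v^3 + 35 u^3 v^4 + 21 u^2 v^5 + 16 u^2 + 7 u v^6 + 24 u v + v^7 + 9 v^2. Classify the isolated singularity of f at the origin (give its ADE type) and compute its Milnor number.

The Hessian of f at 0 has rank 1. Corank 1: A-series; mu = 6 gives A_6.

Type A_6, Milnor number mu = 6.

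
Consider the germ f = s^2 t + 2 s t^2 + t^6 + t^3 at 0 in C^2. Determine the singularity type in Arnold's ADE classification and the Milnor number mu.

Type D7, Milnor number mu = 7.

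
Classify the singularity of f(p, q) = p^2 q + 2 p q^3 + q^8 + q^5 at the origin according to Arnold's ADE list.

D_{9}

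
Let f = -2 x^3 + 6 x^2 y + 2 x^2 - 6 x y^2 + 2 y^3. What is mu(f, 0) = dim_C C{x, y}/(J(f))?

2

The Hessian of f at 0 has rank 1. Corank 1: A-series; mu = 2 gives A_2.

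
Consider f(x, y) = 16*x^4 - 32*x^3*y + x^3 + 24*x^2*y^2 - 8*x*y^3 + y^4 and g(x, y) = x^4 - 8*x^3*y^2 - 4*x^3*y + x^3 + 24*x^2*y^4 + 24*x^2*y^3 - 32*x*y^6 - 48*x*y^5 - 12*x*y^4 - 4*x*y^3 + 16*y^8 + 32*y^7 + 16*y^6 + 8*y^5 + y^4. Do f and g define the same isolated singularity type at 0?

The Hessian of f at 0 has rank 0. Corank 2; j^3 = x^3 is a perfect cube, so E-series; the 4-jet and mu = 6 give E_6. The Hessian of g at 0 has rank 0. Corank 2; j^3 = x^3 is a perfect cube, so E-series; the 4-jet and mu = 6 give E_6. Both have type E_6, hence right-equivalent.

Yes.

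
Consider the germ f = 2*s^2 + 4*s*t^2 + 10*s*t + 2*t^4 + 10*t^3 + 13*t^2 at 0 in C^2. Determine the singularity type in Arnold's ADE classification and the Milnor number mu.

The Hessian of f at 0 is [[4, 10], [10, 26]] with rank 2, so corank 0. A Groebner basis of the Jacobian ideal J(f) in C{s,t} is {s, t}; counting standard monomials gives mu = 1. Corank 0: nondegenerate Morse point, so A_1.

Type A1, Milnor number mu = 1.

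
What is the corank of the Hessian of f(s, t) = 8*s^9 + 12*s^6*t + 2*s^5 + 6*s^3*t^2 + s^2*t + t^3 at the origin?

Hessian at 0 has rank 0.

2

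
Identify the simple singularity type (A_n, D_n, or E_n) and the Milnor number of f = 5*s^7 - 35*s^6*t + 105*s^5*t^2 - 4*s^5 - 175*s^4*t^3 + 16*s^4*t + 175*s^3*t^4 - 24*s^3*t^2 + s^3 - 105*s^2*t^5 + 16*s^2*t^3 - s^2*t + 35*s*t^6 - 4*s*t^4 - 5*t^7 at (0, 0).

The Hessian of f at 0 is [[0, 0], [0, 0]] with rank 0, so corank 2. A Groebner basis of the Jacobian ideal J(f) in C{s,t} is {-2*s^2/3 + s*t^3, -19*s^2/6 + s*t/2 + t^4, s^3, s^2*t}; counting standard monomials gives mu = 8. Corank 2; j^3 = s^2*(s - t) has shape L^2 M (L != M), so D-series; mu = 8 gives D_8.

Type D_8, Milnor number mu = 8.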